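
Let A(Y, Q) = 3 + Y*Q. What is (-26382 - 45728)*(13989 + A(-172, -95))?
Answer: -2187240520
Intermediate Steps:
A(Y, Q) = 3 + Q*Y
(-26382 - 45728)*(13989 + A(-172, -95)) = (-26382 - 45728)*(13989 + (3 - 95*(-172))) = -72110*(13989 + (3 + 16340)) = -72110*(13989 + 16343) = -72110*30332 = -2187240520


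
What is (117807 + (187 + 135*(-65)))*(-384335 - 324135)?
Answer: -77378384930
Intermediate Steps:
(117807 + (187 + 135*(-65)))*(-384335 - 324135) = (117807 + (187 - 8775))*(-708470) = (117807 - 8588)*(-708470) = 109219*(-708470) = -77378384930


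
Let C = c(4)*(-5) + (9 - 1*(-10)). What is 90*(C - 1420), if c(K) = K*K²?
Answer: -154890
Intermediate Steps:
c(K) = K³
C = -301 (C = 4³*(-5) + (9 - 1*(-10)) = 64*(-5) + (9 + 10) = -320 + 19 = -301)
90*(C - 1420) = 90*(-301 - 1420) = 90*(-1721) = -154890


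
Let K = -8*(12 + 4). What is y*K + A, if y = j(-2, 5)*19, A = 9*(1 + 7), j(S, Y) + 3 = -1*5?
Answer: 19528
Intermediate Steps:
j(S, Y) = -8 (j(S, Y) = -3 - 1*5 = -3 - 5 = -8)
K = -128 (K = -8*16 = -128)
A = 72 (A = 9*8 = 72)
y = -152 (y = -8*19 = -152)
y*K + A = -152*(-128) + 72 = 19456 + 72 = 19528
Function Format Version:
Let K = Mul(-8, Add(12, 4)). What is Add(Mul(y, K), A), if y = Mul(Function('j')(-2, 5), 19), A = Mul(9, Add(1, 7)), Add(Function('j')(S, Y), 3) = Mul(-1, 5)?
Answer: 19528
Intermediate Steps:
Function('j')(S, Y) = -8 (Function('j')(S, Y) = Add(-3, Mul(-1, 5)) = Add(-3, -5) = -8)
K = -128 (K = Mul(-8, 16) = -128)
A = 72 (A = Mul(9, 8) = 72)
y = -152 (y = Mul(-8, 19) = -152)
Add(Mul(y, K), A) = Add(Mul(-152, -128), 72) = Add(19456, 72) = 19528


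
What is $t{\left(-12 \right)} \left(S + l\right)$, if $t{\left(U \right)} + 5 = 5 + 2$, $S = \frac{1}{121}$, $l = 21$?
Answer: $\frac{5084}{121} \approx 42.017$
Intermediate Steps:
$S = \frac{1}{121} \approx 0.0082645$
$t{\left(U \right)} = 2$ ($t{\left(U \right)} = -5 + \left(5 + 2\right) = -5 + 7 = 2$)
$t{\left(-12 \right)} \left(S + l\right) = 2 \left(\frac{1}{121} + 21\right) = 2 \cdot \frac{2542}{121} = \frac{5084}{121}$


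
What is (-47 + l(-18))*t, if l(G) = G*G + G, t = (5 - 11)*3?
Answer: -4662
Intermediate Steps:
t = -18 (t = -6*3 = -18)
l(G) = G + G² (l(G) = G² + G = G + G²)
(-47 + l(-18))*t = (-47 - 18*(1 - 18))*(-18) = (-47 - 18*(-17))*(-18) = (-47 + 306)*(-18) = 259*(-18) = -4662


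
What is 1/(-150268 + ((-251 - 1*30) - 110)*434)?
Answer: -1/319962 ≈ -3.1254e-6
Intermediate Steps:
1/(-150268 + ((-251 - 1*30) - 110)*434) = 1/(-150268 + ((-251 - 30) - 110)*434) = 1/(-150268 + (-281 - 110)*434) = 1/(-150268 - 391*434) = 1/(-150268 - 169694) = 1/(-319962) = -1/319962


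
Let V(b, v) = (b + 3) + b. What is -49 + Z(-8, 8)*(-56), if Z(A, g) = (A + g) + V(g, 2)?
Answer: -1113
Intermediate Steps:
V(b, v) = 3 + 2*b (V(b, v) = (3 + b) + b = 3 + 2*b)
Z(A, g) = 3 + A + 3*g (Z(A, g) = (A + g) + (3 + 2*g) = 3 + A + 3*g)
-49 + Z(-8, 8)*(-56) = -49 + (3 - 8 + 3*8)*(-56) = -49 + (3 - 8 + 24)*(-56) = -49 + 19*(-56) = -49 - 1064 = -1113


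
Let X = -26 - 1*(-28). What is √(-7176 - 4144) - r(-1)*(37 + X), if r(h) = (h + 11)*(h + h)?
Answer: 780 + 2*I*√2830 ≈ 780.0 + 106.4*I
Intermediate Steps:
X = 2 (X = -26 + 28 = 2)
r(h) = 2*h*(11 + h) (r(h) = (11 + h)*(2*h) = 2*h*(11 + h))
√(-7176 - 4144) - r(-1)*(37 + X) = √(-7176 - 4144) - 2*(-1)*(11 - 1)*(37 + 2) = √(-11320) - 2*(-1)*10*39 = 2*I*√2830 - (-20)*39 = 2*I*√2830 - 1*(-780) = 2*I*√2830 + 780 = 780 + 2*I*√2830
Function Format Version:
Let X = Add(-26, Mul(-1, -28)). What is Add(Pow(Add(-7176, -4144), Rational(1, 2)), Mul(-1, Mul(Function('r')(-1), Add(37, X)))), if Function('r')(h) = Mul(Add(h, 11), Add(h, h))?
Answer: Add(780, Mul(2, I, Pow(2830, Rational(1, 2)))) ≈ Add(780.00, Mul(106.40, I))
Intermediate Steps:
X = 2 (X = Add(-26, 28) = 2)
Function('r')(h) = Mul(2, h, Add(11, h)) (Function('r')(h) = Mul(Add(11, h), Mul(2, h)) = Mul(2, h, Add(11, h)))
Add(Pow(Add(-7176, -4144), Rational(1, 2)), Mul(-1, Mul(Function('r')(-1), Add(37, X)))) = Add(Pow(Add(-7176, -4144), Rational(1, 2)), Mul(-1, Mul(Mul(2, -1, Add(11, -1)), Add(37, 2)))) = Add(Pow(-11320, Rational(1, 2)), Mul(-1, Mul(Mul(2, -1, 10), 39))) = Add(Mul(2, I, Pow(2830, Rational(1, 2))), Mul(-1, Mul(-20, 39))) = Add(Mul(2, I, Pow(2830, Rational(1, 2))), Mul(-1, -780)) = Add(Mul(2, I, Pow(2830, Rational(1, 2))), 780) = Add(780, Mul(2, I, Pow(2830, Rational(1, 2))))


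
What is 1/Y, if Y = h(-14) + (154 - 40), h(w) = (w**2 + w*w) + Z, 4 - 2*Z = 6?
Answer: 1/505 ≈ 0.0019802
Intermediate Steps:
Z = -1 (Z = 2 - 1/2*6 = 2 - 3 = -1)
h(w) = -1 + 2*w**2 (h(w) = (w**2 + w*w) - 1 = (w**2 + w**2) - 1 = 2*w**2 - 1 = -1 + 2*w**2)
Y = 505 (Y = (-1 + 2*(-14)**2) + (154 - 40) = (-1 + 2*196) + 114 = (-1 + 392) + 114 = 391 + 114 = 505)
1/Y = 1/505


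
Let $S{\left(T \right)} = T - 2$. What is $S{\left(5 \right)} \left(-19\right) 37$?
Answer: $-2109$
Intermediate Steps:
$S{\left(T \right)} = -2 + T$
$S{\left(5 \right)} \left(-19\right) 37 = \left(-2 + 5\right) \left(-19\right) 37 = 3 \left(-19\right) 37 = \left(-57\right) 37 = -2109$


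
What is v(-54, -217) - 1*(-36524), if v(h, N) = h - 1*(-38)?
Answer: 36508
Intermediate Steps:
v(h, N) = 38 + h (v(h, N) = h + 38 = 38 + h)
v(-54, -217) - 1*(-36524) = (38 - 54) - 1*(-36524) = -16 + 36524 = 36508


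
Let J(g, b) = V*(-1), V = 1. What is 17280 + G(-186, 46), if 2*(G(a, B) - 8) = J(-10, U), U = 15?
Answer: 34575/2 ≈ 17288.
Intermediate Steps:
J(g, b) = -1 (J(g, b) = 1*(-1) = -1)
G(a, B) = 15/2 (G(a, B) = 8 + (½)*(-1) = 8 - ½ = 15/2)
17280 + G(-186, 46) = 17280 + 15/2 = 34575/2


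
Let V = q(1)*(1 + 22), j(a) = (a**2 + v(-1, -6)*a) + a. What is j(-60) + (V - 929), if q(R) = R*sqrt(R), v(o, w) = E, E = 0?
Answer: 2634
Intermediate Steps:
v(o, w) = 0
q(R) = R**(3/2)
j(a) = a + a**2 (j(a) = (a**2 + 0*a) + a = (a**2 + 0) + a = a**2 + a = a + a**2)
V = 23 (V = 1**(3/2)*(1 + 22) = 1*23 = 23)
j(-60) + (V - 929) = -60*(1 - 60) + (23 - 929) = -60*(-59) - 906 = 3540 - 906 = 2634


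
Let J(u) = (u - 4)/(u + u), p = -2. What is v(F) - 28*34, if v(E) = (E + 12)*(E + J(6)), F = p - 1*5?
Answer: -5917/6 ≈ -986.17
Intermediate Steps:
F = -7 (F = -2 - 1*5 = -2 - 5 = -7)
J(u) = (-4 + u)/(2*u) (J(u) = (-4 + u)/((2*u)) = (-4 + u)*(1/(2*u)) = (-4 + u)/(2*u))
v(E) = (12 + E)*(⅙ + E) (v(E) = (E + 12)*(E + (½)*(-4 + 6)/6) = (12 + E)*(E + (½)*(⅙)*2) = (12 + E)*(E + ⅙) = (12 + E)*(⅙ + E))
v(F) - 28*34 = (2 + (-7)² + (73/6)*(-7)) - 28*34 = (2 + 49 - 511/6) - 952 = -205/6 - 952 = -5917/6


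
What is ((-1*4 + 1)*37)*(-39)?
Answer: 4329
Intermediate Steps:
((-1*4 + 1)*37)*(-39) = ((-4 + 1)*37)*(-39) = -3*37*(-39) = -111*(-39) = 4329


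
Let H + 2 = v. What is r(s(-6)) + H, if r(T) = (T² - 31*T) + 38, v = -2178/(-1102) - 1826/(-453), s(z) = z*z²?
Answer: 13327304407/249603 ≈ 53394.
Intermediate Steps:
s(z) = z³
v = 1499443/249603 (v = -2178*(-1/1102) - 1826*(-1/453) = 1089/551 + 1826/453 = 1499443/249603 ≈ 6.0073)
H = 1000237/249603 (H = -2 + 1499443/249603 = 1000237/249603 ≈ 4.0073)
r(T) = 38 + T² - 31*T
r(s(-6)) + H = (38 + ((-6)³)² - 31*(-6)³) + 1000237/249603 = (38 + (-216)² - 31*(-216)) + 1000237/249603 = (38 + 46656 + 6696) + 1000237/249603 = 53390 + 1000237/249603 = 13327304407/249603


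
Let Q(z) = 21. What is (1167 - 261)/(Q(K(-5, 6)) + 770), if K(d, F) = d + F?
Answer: 906/791 ≈ 1.1454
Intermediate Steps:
K(d, F) = F + d
(1167 - 261)/(Q(K(-5, 6)) + 770) = (1167 - 261)/(21 + 770) = 906/791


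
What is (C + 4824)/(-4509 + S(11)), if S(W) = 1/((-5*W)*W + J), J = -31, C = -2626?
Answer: -199704/409675 ≈ -0.48747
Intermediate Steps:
S(W) = 1/(-31 - 5*W²) (S(W) = 1/((-5*W)*W - 31) = 1/(-5*W² - 31) = 1/(-31 - 5*W²))
(C + 4824)/(-4509 + S(11)) = (-2626 + 4824)/(-4509 - 1/(31 + 5*11²)) = 2198/(-4509 - 1/(31 + 5*121)) = 2198/(-4509 - 1/(31 + 605)) = 2198/(-4509 - 1/636) = 2198/(-2867725/636) = 2198*(-636/2867725) = -199704/409675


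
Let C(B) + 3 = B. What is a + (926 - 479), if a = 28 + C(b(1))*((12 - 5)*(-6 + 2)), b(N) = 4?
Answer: 447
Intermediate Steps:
C(B) = -3 + B
a = 0 (a = 28 + (-3 + 4)*((12 - 5)*(-6 + 2)) = 28 + 1*(7*(-4)) = 28 + 1*(-28) = 28 - 28 = 0)
a + (926 - 479) = 0 + (926 - 479) = 0 + 447 = 447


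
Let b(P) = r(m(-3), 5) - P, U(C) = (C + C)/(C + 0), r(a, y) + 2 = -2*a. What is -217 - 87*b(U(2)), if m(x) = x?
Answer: -391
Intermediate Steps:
r(a, y) = -2 - 2*a
U(C) = 2 (U(C) = (2*C)/C = 2)
b(P) = 4 - P (b(P) = (-2 - 2*(-3)) - P = (-2 + 6) - P = 4 - P)
-217 - 87*b(U(2)) = -217 - 87*(4 - 1*2) = -217 - 87*(4 - 2) = -217 - 87*2 = -217 - 174 = -391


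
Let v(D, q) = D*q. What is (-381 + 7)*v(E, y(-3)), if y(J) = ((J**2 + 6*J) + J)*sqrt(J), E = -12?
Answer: -53856*I*sqrt(3) ≈ -93281.0*I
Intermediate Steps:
y(J) = sqrt(J)*(J**2 + 7*J) (y(J) = (J**2 + 7*J)*sqrt(J) = sqrt(J)*(J**2 + 7*J))
(-381 + 7)*v(E, y(-3)) = (-381 + 7)*(-12*(-3)**(3/2)*(7 - 3)) = -(-4488)*-3*I*sqrt(3)*4 = -(-4488)*(-12*I*sqrt(3)) = -53856*I*sqrt(3)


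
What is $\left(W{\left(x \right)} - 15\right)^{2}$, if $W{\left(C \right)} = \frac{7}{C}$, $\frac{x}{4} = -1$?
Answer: $\frac{4489}{16} \approx 280.56$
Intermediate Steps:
$x = -4$ ($x = 4 \left(-1\right) = -4$)
$\left(W{\left(x \right)} - 15\right)^{2} = \left(\frac{7}{-4} - 15\right)^{2} = \left(7 \left(- \frac{1}{4}\right) - 15\right)^{2} = \left(- \frac{7}{4} - 15\right)^{2} = \left(- \frac{67}{4}\right)^{2} = \frac{4489}{16}$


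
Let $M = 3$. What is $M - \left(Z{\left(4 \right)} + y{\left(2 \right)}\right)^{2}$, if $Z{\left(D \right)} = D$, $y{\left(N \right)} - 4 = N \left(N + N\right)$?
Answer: $-253$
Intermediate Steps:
$y{\left(N \right)} = 4 + 2 N^{2}$ ($y{\left(N \right)} = 4 + N \left(N + N\right) = 4 + N 2 N = 4 + 2 N^{2}$)
$M - \left(Z{\left(4 \right)} + y{\left(2 \right)}\right)^{2} = 3 - \left(4 + \left(4 + 2 \cdot 2^{2}\right)\right)^{2} = 3 - \left(4 + \left(4 + 2 \cdot 4\right)\right)^{2} = 3 - \left(4 + \left(4 + 8\right)\right)^{2} = 3 - \left(4 + 12\right)^{2} = 3 - 16^{2} = 3 - 256 = -253$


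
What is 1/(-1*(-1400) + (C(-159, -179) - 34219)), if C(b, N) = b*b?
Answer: -1/7538 ≈ -0.00013266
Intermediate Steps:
C(b, N) = b**2
1/(-1*(-1400) + (C(-159, -179) - 34219)) = 1/(-1*(-1400) + ((-159)**2 - 34219)) = 1/(1400 + (25281 - 34219)) = 1/(1400 - 8938) = 1/(-7538) = -1/7538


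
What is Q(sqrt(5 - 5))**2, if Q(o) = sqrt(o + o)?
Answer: 0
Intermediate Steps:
Q(o) = sqrt(2)*sqrt(o) (Q(o) = sqrt(2*o) = sqrt(2)*sqrt(o))
Q(sqrt(5 - 5))**2 = (sqrt(2)*sqrt(sqrt(5 - 5)))**2 = (sqrt(2)*sqrt(sqrt(0)))**2 = (sqrt(2)*sqrt(0))**2 = (sqrt(2)*0)**2 = 0**2 = 0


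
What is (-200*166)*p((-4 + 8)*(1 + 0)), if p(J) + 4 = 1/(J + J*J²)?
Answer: 2249300/17 ≈ 1.3231e+5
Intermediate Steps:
p(J) = -4 + 1/(J + J³) (p(J) = -4 + 1/(J + J*J²) = -4 + 1/(J + J³))
(-200*166)*p((-4 + 8)*(1 + 0)) = (-200*166)*((1 - 4*(-4 + 8)*(1 + 0) - 4*(1 + 0)³*(-4 + 8)³)/((-4 + 8)*(1 + 0) + ((-4 + 8)*(1 + 0))³)) = -33200*(1 - 16 - 4*(4*1)³)/(4*1 + (4*1)³) = -33200*(1 - 4*4 - 4*4³)/(4 + 4³) = -33200*(1 - 16 - 4*64)/(4 + 64) = -33200*(1 - 16 - 256)/68 = -8300*(-271)/17 = -33200*(-271/68) = 2249300/17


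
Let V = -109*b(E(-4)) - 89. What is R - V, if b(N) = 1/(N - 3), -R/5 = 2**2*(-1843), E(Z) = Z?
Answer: 258534/7 ≈ 36933.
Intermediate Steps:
R = 36860 (R = -5*2**2*(-1843) = -20*(-1843) = -5*(-7372) = 36860)
b(N) = 1/(-3 + N)
V = -514/7 (V = -109/(-3 - 4) - 89 = -109/(-7) - 89 = -109*(-1/7) - 89 = 109/7 - 89 = -514/7 ≈ -73.429)
R - V = 36860 - 1*(-514/7) = 36860 + 514/7 = 258534/7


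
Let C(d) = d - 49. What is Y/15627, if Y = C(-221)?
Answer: -90/5209 ≈ -0.017278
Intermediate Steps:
C(d) = -49 + d
Y = -270 (Y = -49 - 221 = -270)
Y/15627 = -270/15627 = -270*1/15627 = -90/5209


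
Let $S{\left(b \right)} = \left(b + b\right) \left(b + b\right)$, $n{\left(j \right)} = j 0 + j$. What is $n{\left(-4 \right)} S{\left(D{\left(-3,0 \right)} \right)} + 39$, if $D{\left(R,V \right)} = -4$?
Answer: $-217$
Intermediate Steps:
$n{\left(j \right)} = j$ ($n{\left(j \right)} = 0 + j = j$)
$S{\left(b \right)} = 4 b^{2}$ ($S{\left(b \right)} = 2 b 2 b = 4 b^{2}$)
$n{\left(-4 \right)} S{\left(D{\left(-3,0 \right)} \right)} + 39 = - 4 \cdot 4 \left(-4\right)^{2} + 39 = - 4 \cdot 4 \cdot 16 + 39 = \left(-4\right) 64 + 39 = -256 + 39 = -217$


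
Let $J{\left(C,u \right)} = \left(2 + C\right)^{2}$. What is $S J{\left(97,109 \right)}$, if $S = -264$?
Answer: $-2587464$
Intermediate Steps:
$S J{\left(97,109 \right)} = - 264 \left(2 + 97\right)^{2} = - 264 \cdot 99^{2} = \left(-264\right) 9801 = -2587464$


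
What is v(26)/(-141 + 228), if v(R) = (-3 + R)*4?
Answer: 92/87 ≈ 1.0575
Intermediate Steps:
v(R) = -12 + 4*R
v(26)/(-141 + 228) = (-12 + 4*26)/(-141 + 228) = (-12 + 104)/87 = (1/87)*92 = 92/87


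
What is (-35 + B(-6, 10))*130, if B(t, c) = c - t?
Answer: -2470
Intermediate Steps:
(-35 + B(-6, 10))*130 = (-35 + (10 - 1*(-6)))*130 = (-35 + (10 + 6))*130 = (-35 + 16)*130 = -19*130 = -2470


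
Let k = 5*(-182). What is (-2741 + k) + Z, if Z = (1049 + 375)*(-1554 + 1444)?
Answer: -160291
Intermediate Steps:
k = -910
Z = -156640 (Z = 1424*(-110) = -156640)
(-2741 + k) + Z = (-2741 - 910) - 156640 = -3651 - 156640 = -160291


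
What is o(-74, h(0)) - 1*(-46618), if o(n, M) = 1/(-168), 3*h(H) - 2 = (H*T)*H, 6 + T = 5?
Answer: 7831823/168 ≈ 46618.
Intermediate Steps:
T = -1 (T = -6 + 5 = -1)
h(H) = ⅔ - H²/3 (h(H) = ⅔ + ((H*(-1))*H)/3 = ⅔ + ((-H)*H)/3 = ⅔ + (-H²)/3 = ⅔ - H²/3)
o(n, M) = -1/168
o(-74, h(0)) - 1*(-46618) = -1/168 - 1*(-46618) = -1/168 + 46618 = 7831823/168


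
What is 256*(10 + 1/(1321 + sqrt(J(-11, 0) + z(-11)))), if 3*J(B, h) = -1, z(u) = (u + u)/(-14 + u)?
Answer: 167536565120/65439017 - 640*sqrt(123)/65439017 ≈ 2560.2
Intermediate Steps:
z(u) = 2*u/(-14 + u) (z(u) = (2*u)/(-14 + u) = 2*u/(-14 + u))
J(B, h) = -1/3 (J(B, h) = (1/3)*(-1) = -1/3)
256*(10 + 1/(1321 + sqrt(J(-11, 0) + z(-11)))) = 256*(10 + 1/(1321 + sqrt(-1/3 + 2*(-11)/(-14 - 11)))) = 256*(10 + 1/(1321 + sqrt(-1/3 + 2*(-11)/(-25)))) = 256*(10 + 1/(1321 + sqrt(-1/3 + 2*(-11)*(-1/25)))) = 256*(10 + 1/(1321 + sqrt(-1/3 + 22/25))) = 256*(10 + 1/(1321 + sqrt(41/75))) = 256*(10 + 1/(1321 + sqrt(123)/15)) = 2560 + 256/(1321 + sqrt(123)/15)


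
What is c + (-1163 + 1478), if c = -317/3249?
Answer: 1023118/3249 ≈ 314.90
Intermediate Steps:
c = -317/3249 (c = -317*1/3249 = -317/3249 ≈ -0.097569)
c + (-1163 + 1478) = -317/3249 + (-1163 + 1478) = -317/3249 + 315 = 1023118/3249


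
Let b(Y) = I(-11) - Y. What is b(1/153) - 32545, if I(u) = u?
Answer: -4981069/153 ≈ -32556.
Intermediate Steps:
b(Y) = -11 - Y
b(1/153) - 32545 = (-11 - 1/153) - 32545 = -1684/153 - 32545 = -4981069/153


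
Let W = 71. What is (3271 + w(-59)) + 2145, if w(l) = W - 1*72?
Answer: 5415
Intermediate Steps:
w(l) = -1 (w(l) = 71 - 1*72 = 71 - 72 = -1)
(3271 + w(-59)) + 2145 = (3271 - 1) + 2145 = 3270 + 2145 = 5415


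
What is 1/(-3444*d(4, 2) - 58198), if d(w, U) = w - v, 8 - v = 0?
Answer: -1/44422 ≈ -2.2511e-5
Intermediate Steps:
v = 8 (v = 8 - 1*0 = 8 + 0 = 8)
d(w, U) = -8 + w (d(w, U) = w - 1*8 = w - 8 = -8 + w)
1/(-3444*d(4, 2) - 58198) = 1/(-3444*(-8 + 4) - 58198) = 1/(-3444*(-4) - 58198) = 1/(13776 - 58198) = 1/(-44422) = -1/44422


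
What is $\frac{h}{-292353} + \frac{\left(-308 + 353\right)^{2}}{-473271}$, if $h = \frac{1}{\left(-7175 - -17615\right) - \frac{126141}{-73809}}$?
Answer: $- \frac{38669479128236}{9037600817457637} \approx -0.0042787$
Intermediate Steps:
$h = \frac{24603}{256897367}$ ($h = \frac{1}{\left(-7175 + 17615\right) - - \frac{42047}{24603}} = \frac{1}{10440 + \frac{42047}{24603}} = \frac{1}{\frac{256897367}{24603}} = \frac{24603}{256897367} \approx 9.577 \cdot 10^{-5}$)
$\frac{h}{-292353} + \frac{\left(-308 + 353\right)^{2}}{-473271} = \frac{24603}{256897367 \left(-292353\right)} + \frac{\left(-308 + 353\right)^{2}}{-473271} = \frac{24603}{256897367} \left(- \frac{1}{292353}\right) + 45^{2} \left(- \frac{1}{473271}\right) = - \frac{8201}{25034905311517} + 2025 \left(- \frac{1}{473271}\right) = - \frac{8201}{25034905311517} - \frac{675}{157757} = - \frac{38669479128236}{9037600817457637}$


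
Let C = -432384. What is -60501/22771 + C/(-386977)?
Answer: -1938097059/1258836181 ≈ -1.5396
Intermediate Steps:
-60501/22771 + C/(-386977) = -60501/22771 - 432384/(-386977) = -60501*1/22771 - 432384*(-1/386977) = -8643/3253 + 432384/386977 = -1938097059/1258836181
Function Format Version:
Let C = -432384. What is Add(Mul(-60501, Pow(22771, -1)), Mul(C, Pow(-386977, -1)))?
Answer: Rational(-1938097059, 1258836181) ≈ -1.5396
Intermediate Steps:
Add(Mul(-60501, Pow(22771, -1)), Mul(C, Pow(-386977, -1))) = Add(Mul(-60501, Pow(22771, -1)), Mul(-432384, Pow(-386977, -1))) = Add(Mul(-60501, Rational(1, 22771)), Mul(-432384, Rational(-1, 386977))) = Add(Rational(-8643, 3253), Rational(432384, 386977)) = Rational(-1938097059, 1258836181)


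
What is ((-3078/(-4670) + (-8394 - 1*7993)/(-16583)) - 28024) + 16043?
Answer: -66265167189/5531615 ≈ -11979.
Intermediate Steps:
((-3078/(-4670) + (-8394 - 1*7993)/(-16583)) - 28024) + 16043 = ((-3078*(-1/4670) + (-8394 - 7993)*(-1/16583)) - 28024) + 16043 = ((1539/2335 - 16387*(-1/16583)) - 28024) + 16043 = ((1539/2335 + 2341/2369) - 28024) + 16043 = (9112126/5531615 - 28024) + 16043 = -155008866634/5531615 + 16043 = -66265167189/5531615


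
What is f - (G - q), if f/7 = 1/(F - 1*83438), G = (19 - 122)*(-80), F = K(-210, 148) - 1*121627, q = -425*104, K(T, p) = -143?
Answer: -10761107527/205208 ≈ -52440.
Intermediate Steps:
q = -44200
F = -121770 (F = -143 - 1*121627 = -143 - 121627 = -121770)
G = 8240 (G = -103*(-80) = 8240)
f = -7/205208 (f = 7/(-121770 - 1*83438) = 7/(-121770 - 83438) = 7/(-205208) = 7*(-1/205208) = -7/205208 ≈ -3.4112e-5)
f - (G - q) = -7/205208 - (8240 - 1*(-44200)) = -7/205208 - (8240 + 44200) = -7/205208 - 1*52440 = -7/205208 - 52440 = -10761107527/205208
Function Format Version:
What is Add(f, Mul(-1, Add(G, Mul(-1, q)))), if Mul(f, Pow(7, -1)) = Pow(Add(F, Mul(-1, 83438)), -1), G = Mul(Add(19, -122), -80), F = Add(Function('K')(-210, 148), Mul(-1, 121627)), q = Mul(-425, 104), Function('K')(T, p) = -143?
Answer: Rational(-10761107527, 205208) ≈ -52440.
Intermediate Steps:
q = -44200
F = -121770 (F = Add(-143, Mul(-1, 121627)) = Add(-143, -121627) = -121770)
G = 8240 (G = Mul(-103, -80) = 8240)
f = Rational(-7, 205208) (f = Mul(7, Pow(Add(-121770, Mul(-1, 83438)), -1)) = Mul(7, Pow(Add(-121770, -83438), -1)) = Mul(7, Pow(-205208, -1)) = Mul(7, Rational(-1, 205208)) = Rational(-7, 205208) ≈ -3.4112e-5)
Add(f, Mul(-1, Add(G, Mul(-1, q)))) = Add(Rational(-7, 205208), Mul(-1, Add(8240, Mul(-1, -44200)))) = Add(Rational(-7, 205208), Mul(-1, Add(8240, 44200))) = Add(Rational(-7, 205208), Mul(-1, 52440)) = Add(Rational(-7, 205208), -52440) = Rational(-10761107527, 205208)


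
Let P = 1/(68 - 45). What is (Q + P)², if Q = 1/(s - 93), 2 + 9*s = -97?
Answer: 6561/5721664 ≈ 0.0011467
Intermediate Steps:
s = -11 (s = -2/9 + (⅑)*(-97) = -2/9 - 97/9 = -11)
P = 1/23 ≈ 0.043478
Q = -1/104 (Q = 1/(-11 - 93) = 1/(-104) = -1/104 ≈ -0.0096154)
(Q + P)² = (-1/104 + 1/23)² = (81/2392)² = 6561/5721664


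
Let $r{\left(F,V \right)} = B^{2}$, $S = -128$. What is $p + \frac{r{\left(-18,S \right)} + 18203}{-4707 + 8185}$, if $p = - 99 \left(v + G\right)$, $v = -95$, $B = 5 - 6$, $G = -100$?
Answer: $\frac{907581}{47} \approx 19310.0$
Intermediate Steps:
$B = -1$
$r{\left(F,V \right)} = 1$ ($r{\left(F,V \right)} = \left(-1\right)^{2} = 1$)
$p = 19305$ ($p = - 99 \left(-95 - 100\right) = \left(-99\right) \left(-195\right) = 19305$)
$p + \frac{r{\left(-18,S \right)} + 18203}{-4707 + 8185} = 19305 + \frac{1 + 18203}{-4707 + 8185} = 19305 + \frac{18204}{3478} = 19305 + 18204 \cdot \frac{1}{3478} = 19305 + \frac{246}{47} = \frac{907581}{47}$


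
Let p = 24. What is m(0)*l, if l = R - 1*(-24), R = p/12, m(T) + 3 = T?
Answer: -78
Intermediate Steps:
m(T) = -3 + T
R = 2 (R = 24/12 = 24*(1/12) = 2)
l = 26 (l = 2 - 1*(-24) = 2 + 24 = 26)
m(0)*l = (-3 + 0)*26 = -3*26 = -78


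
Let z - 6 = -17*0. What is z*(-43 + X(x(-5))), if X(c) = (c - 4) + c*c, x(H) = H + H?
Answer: 258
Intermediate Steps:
x(H) = 2*H
z = 6 (z = 6 - 17*0 = 6 + 0 = 6)
X(c) = -4 + c + c² (X(c) = (-4 + c) + c² = -4 + c + c²)
z*(-43 + X(x(-5))) = 6*(-43 + (-4 + 2*(-5) + (2*(-5))²)) = 6*(-43 + (-4 - 10 + (-10)²)) = 6*(-43 + (-4 - 10 + 100)) = 6*(-43 + 86) = 6*43 = 258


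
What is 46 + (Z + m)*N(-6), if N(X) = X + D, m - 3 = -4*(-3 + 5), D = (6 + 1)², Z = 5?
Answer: 46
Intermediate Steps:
D = 49 (D = 7² = 49)
m = -5 (m = 3 - 4*(-3 + 5) = 3 - 4*2 = 3 - 8 = -5)
N(X) = 49 + X (N(X) = X + 49 = 49 + X)
46 + (Z + m)*N(-6) = 46 + (5 - 5)*(49 - 6) = 46 + 0*43 = 46 + 0 = 46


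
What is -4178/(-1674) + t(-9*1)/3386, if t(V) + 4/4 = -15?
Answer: 3529981/1417041 ≈ 2.4911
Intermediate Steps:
t(V) = -16 (t(V) = -1 - 15 = -16)
-4178/(-1674) + t(-9*1)/3386 = -4178/(-1674) - 16/3386 = -4178*(-1/1674) - 16*1/3386 = 2089/837 - 8/1693 = 3529981/1417041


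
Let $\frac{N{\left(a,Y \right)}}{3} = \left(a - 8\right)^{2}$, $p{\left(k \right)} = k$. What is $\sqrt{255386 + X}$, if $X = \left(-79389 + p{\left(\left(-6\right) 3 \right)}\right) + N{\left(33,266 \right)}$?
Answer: $\sqrt{177854} \approx 421.73$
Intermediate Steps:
$N{\left(a,Y \right)} = 3 \left(-8 + a\right)^{2}$ ($N{\left(a,Y \right)} = 3 \left(a - 8\right)^{2} = 3 \left(-8 + a\right)^{2}$)
$X = -77532$ ($X = \left(-79389 - 18\right) + 3 \left(-8 + 33\right)^{2} = \left(-79389 - 18\right) + 3 \cdot 25^{2} = -79407 + 3 \cdot 625 = -79407 + 1875 = -77532$)
$\sqrt{255386 + X} = \sqrt{255386 - 77532} = \sqrt{177854}$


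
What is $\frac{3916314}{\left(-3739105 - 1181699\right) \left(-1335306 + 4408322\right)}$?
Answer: $- \frac{217573}{840094968048} \approx -2.5899 \cdot 10^{-7}$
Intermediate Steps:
$\frac{3916314}{\left(-3739105 - 1181699\right) \left(-1335306 + 4408322\right)} = \frac{3916314}{\left(-4920804\right) 3073016} = \frac{3916314}{-15121709424864} = 3916314 \left(- \frac{1}{15121709424864}\right) = - \frac{217573}{840094968048}$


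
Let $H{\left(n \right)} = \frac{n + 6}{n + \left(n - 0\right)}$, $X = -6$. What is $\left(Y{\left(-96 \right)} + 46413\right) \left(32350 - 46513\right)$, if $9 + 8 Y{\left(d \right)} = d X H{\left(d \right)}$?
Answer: $- \frac{5262475095}{8} \approx -6.5781 \cdot 10^{8}$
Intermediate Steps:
$H{\left(n \right)} = \frac{6 + n}{2 n}$ ($H{\left(n \right)} = \frac{6 + n}{n + \left(n + 0\right)} = \frac{6 + n}{n + n} = \frac{6 + n}{2 n}$)
$Y{\left(d \right)} = - \frac{27}{8} - \frac{3 d}{8}$ ($Y{\left(d \right)} = - \frac{9}{8} + \frac{d \left(-6\right) \frac{6 + d}{2 d}}{8} = - \frac{9}{8} + \frac{- 6 d \frac{6 + d}{2 d}}{8} = - \frac{9}{8} + \frac{-18 - 3 d}{8} = - \frac{9}{8} - \left(\frac{9}{4} + \frac{3 d}{8}\right) = - \frac{27}{8} - \frac{3 d}{8}$)
$\left(Y{\left(-96 \right)} + 46413\right) \left(32350 - 46513\right) = \left(\left(- \frac{27}{8} - -36\right) + 46413\right) \left(32350 - 46513\right) = \left(\left(- \frac{27}{8} + 36\right) + 46413\right) \left(-14163\right) = \left(\frac{261}{8} + 46413\right) \left(-14163\right) = \frac{371565}{8} \left(-14163\right) = - \frac{5262475095}{8}$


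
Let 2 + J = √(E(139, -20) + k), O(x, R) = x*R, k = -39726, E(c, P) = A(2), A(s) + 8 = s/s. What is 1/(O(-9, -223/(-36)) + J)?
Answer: -924/689089 - 16*I*√39733/689089 ≈ -0.0013409 - 0.0046283*I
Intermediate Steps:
A(s) = -7 (A(s) = -8 + s/s = -8 + 1 = -7)
E(c, P) = -7
O(x, R) = R*x
J = -2 + I*√39733 (J = -2 + √(-7 - 39726) = -2 + √(-39733) = -2 + I*√39733 ≈ -2.0 + 199.33*I)
1/(O(-9, -223/(-36)) + J) = 1/(-223/(-36)*(-9) + (-2 + I*√39733)) = 1/(-223*(-1/36)*(-9) + (-2 + I*√39733)) = 1/((223/36)*(-9) + (-2 + I*√39733)) = 1/(-223/4 + (-2 + I*√39733)) = 1/(-231/4 + I*√39733)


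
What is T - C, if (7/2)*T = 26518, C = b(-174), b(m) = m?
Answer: 54254/7 ≈ 7750.6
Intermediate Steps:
C = -174
T = 53036/7 (T = (2/7)*26518 = 53036/7 ≈ 7576.6)
T - C = 53036/7 - 1*(-174) = 53036/7 + 174 = 54254/7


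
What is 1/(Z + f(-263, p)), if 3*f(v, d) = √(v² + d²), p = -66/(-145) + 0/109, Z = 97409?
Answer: 18432218025/1795462471314644 - 435*√1454282581/1795462471314644 ≈ 1.0257e-5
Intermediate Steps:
p = 66/145 (p = -66*(-1/145) + 0*(1/109) = 66/145 + 0 = 66/145 ≈ 0.45517)
f(v, d) = √(d² + v²)/3 (f(v, d) = √(v² + d²)/3 = √(d² + v²)/3)
1/(Z + f(-263, p)) = 1/(97409 + √((66/145)² + (-263)²)/3) = 1/(97409 + √(4356/21025 + 69169)/3) = 1/(97409 + √(1454282581/21025)/3) = 1/(97409 + (√1454282581/145)/3) = 1/(97409 + √1454282581/435)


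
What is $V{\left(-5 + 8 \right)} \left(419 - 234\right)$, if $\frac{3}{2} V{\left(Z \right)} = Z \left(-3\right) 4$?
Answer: $-4440$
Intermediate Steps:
$V{\left(Z \right)} = - 8 Z$ ($V{\left(Z \right)} = \frac{2 Z \left(-3\right) 4}{3} = \frac{2 - 3 Z 4}{3} = \frac{2 \left(- 12 Z\right)}{3} = - 8 Z$)
$V{\left(-5 + 8 \right)} \left(419 - 234\right) = - 8 \left(-5 + 8\right) \left(419 - 234\right) = \left(-8\right) 3 \cdot 185 = \left(-24\right) 185 = -4440$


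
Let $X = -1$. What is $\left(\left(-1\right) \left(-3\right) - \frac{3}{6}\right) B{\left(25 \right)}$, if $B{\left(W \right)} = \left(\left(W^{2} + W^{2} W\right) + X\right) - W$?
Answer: $40560$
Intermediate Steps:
$B{\left(W \right)} = -1 + W^{2} + W^{3} - W$ ($B{\left(W \right)} = \left(\left(W^{2} + W^{2} W\right) - 1\right) - W = \left(\left(W^{2} + W^{3}\right) - 1\right) - W = \left(-1 + W^{2} + W^{3}\right) - W = -1 + W^{2} + W^{3} - W$)
$\left(\left(-1\right) \left(-3\right) - \frac{3}{6}\right) B{\left(25 \right)} = \left(\left(-1\right) \left(-3\right) - \frac{3}{6}\right) \left(-1 + 25^{2} + 25^{3} - 25\right) = \left(3 - \frac{1}{2}\right) \left(-1 + 625 + 15625 - 25\right) = \left(3 - \frac{1}{2}\right) 16224 = \frac{5}{2} \cdot 16224 = 40560$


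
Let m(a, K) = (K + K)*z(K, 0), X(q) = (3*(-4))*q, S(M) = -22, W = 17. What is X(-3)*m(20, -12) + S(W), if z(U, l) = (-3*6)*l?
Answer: -22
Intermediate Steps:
z(U, l) = -18*l
X(q) = -12*q
m(a, K) = 0 (m(a, K) = (K + K)*(-18*0) = (2*K)*0 = 0)
X(-3)*m(20, -12) + S(W) = -12*(-3)*0 - 22 = 36*0 - 22 = 0 - 22 = -22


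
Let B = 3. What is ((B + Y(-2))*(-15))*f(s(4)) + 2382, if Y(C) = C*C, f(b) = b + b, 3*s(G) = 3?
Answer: 2172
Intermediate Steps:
s(G) = 1 (s(G) = (⅓)*3 = 1)
f(b) = 2*b
Y(C) = C²
((B + Y(-2))*(-15))*f(s(4)) + 2382 = ((3 + (-2)²)*(-15))*(2*1) + 2382 = ((3 + 4)*(-15))*2 + 2382 = (7*(-15))*2 + 2382 = -105*2 + 2382 = -210 + 2382 = 2172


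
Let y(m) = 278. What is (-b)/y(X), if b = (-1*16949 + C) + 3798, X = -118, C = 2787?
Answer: 5182/139 ≈ 37.281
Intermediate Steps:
b = -10364 (b = (-1*16949 + 2787) + 3798 = (-16949 + 2787) + 3798 = -14162 + 3798 = -10364)
(-b)/y(X) = -1*(-10364)/278 = 10364*(1/278) = 5182/139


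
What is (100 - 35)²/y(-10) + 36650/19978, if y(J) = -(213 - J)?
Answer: -38117050/2227547 ≈ -17.112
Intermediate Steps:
y(J) = -213 + J
(100 - 35)²/y(-10) + 36650/19978 = (100 - 35)²/(-213 - 10) + 36650/19978 = 65²/(-223) + 36650*(1/19978) = 4225*(-1/223) + 18325/9989 = -4225/223 + 18325/9989 = -38117050/2227547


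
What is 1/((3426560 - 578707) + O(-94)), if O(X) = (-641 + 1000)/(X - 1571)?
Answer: 1665/4741674886 ≈ 3.5114e-7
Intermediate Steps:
O(X) = 359/(-1571 + X)
1/((3426560 - 578707) + O(-94)) = 1/((3426560 - 578707) + 359/(-1571 - 94)) = 1/(2847853 + 359/(-1665)) = 1/(2847853 + 359*(-1/1665)) = 1/(2847853 - 359/1665) = 1/(4741674886/1665) = 1665/4741674886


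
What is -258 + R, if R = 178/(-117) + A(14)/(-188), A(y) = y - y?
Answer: -30364/117 ≈ -259.52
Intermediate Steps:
A(y) = 0
R = -178/117 (R = 178/(-117) + 0/(-188) = 178*(-1/117) + 0*(-1/188) = -178/117 + 0 = -178/117 ≈ -1.5214)
-258 + R = -258 - 178/117 = -30364/117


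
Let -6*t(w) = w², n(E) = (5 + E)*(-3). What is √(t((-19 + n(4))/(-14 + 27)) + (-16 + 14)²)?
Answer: √2910/39 ≈ 1.3832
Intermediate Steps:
n(E) = -15 - 3*E
t(w) = -w²/6
√(t((-19 + n(4))/(-14 + 27)) + (-16 + 14)²) = √(-(-19 + (-15 - 3*4))²/(-14 + 27)²/6 + (-16 + 14)²) = √(-(-19 + (-15 - 12))²/169/6 + (-2)²) = √(-(-19 - 27)²/169/6 + 4) = √(-(-46*1/13)²/6 + 4) = √(-(-46/13)²/6 + 4) = √(-⅙*2116/169 + 4) = √(-1058/507 + 4) = √(970/507) = √2910/39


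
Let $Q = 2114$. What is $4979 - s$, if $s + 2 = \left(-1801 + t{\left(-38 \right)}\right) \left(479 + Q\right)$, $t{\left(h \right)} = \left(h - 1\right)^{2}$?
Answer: $731021$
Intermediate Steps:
$t{\left(h \right)} = \left(-1 + h\right)^{2}$
$s = -726042$ ($s = -2 + \left(-1801 + \left(-1 - 38\right)^{2}\right) \left(479 + 2114\right) = -2 + \left(-1801 + \left(-39\right)^{2}\right) 2593 = -2 + \left(-1801 + 1521\right) 2593 = -2 - 726040 = -726042$)
$4979 - s = 4979 - -726042 = 4979 + 726042 = 731021$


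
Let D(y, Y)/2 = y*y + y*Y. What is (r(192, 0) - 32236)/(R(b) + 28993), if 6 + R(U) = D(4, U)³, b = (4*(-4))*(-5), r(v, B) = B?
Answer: -32236/303493435 ≈ -0.00010622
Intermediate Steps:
D(y, Y) = 2*y² + 2*Y*y (D(y, Y) = 2*(y*y + y*Y) = 2*(y² + Y*y) = 2*y² + 2*Y*y)
b = 80 (b = -16*(-5) = 80)
R(U) = -6 + (32 + 8*U)³ (R(U) = -6 + (2*4*(U + 4))³ = -6 + (2*4*(4 + U))³ = -6 + (32 + 8*U)³)
(r(192, 0) - 32236)/(R(b) + 28993) = (0 - 32236)/((-6 + 512*(4 + 80)³) + 28993) = -32236/((-6 + 512*84³) + 28993) = -32236/((-6 + 512*592704) + 28993) = -32236/((-6 + 303464448) + 28993) = -32236/(303464442 + 28993) = -32236/303493435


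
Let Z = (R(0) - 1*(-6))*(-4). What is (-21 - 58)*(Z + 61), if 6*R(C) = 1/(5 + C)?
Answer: -43687/15 ≈ -2912.5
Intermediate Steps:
R(C) = 1/(6*(5 + C))
Z = -362/15 (Z = (1/(6*(5 + 0)) - 1*(-6))*(-4) = ((1/6)/5 + 6)*(-4) = ((1/6)*(1/5) + 6)*(-4) = (1/30 + 6)*(-4) = (181/30)*(-4) = -362/15 ≈ -24.133)
(-21 - 58)*(Z + 61) = (-21 - 58)*(-362/15 + 61) = -79*553/15 = -43687/15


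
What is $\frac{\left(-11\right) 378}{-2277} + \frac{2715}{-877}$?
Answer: $- \frac{25611}{20171} \approx -1.2697$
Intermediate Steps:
$\frac{\left(-11\right) 378}{-2277} + \frac{2715}{-877} = \left(-4158\right) \left(- \frac{1}{2277}\right) + 2715 \left(- \frac{1}{877}\right) = \frac{42}{23} - \frac{2715}{877} = - \frac{25611}{20171}$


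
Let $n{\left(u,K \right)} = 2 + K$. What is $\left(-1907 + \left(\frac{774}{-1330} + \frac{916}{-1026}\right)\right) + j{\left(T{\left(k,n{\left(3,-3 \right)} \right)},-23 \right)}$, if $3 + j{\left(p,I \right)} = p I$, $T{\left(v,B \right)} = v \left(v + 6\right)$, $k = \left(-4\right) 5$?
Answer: $- \frac{149950729}{17955} \approx -8351.5$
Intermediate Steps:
$k = -20$
$T{\left(v,B \right)} = v \left(6 + v\right)$
$j{\left(p,I \right)} = -3 + I p$ ($j{\left(p,I \right)} = -3 + p I = -3 + I p$)
$\left(-1907 + \left(\frac{774}{-1330} + \frac{916}{-1026}\right)\right) + j{\left(T{\left(k,n{\left(3,-3 \right)} \right)},-23 \right)} = \left(-1907 + \left(\frac{774}{-1330} + \frac{916}{-1026}\right)\right) - \left(3 + 23 \left(- 20 \left(6 - 20\right)\right)\right) = \left(-1907 + \left(774 \left(- \frac{1}{1330}\right) + 916 \left(- \frac{1}{1026}\right)\right)\right) - \left(3 + 23 \left(\left(-20\right) \left(-14\right)\right)\right) = \left(-1907 - \frac{26479}{17955}\right) - 6443 = - \frac{34266664}{17955} - 6443 = - \frac{149950729}{17955}$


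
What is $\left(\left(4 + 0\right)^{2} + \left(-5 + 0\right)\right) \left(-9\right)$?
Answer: $-99$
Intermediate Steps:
$\left(\left(4 + 0\right)^{2} + \left(-5 + 0\right)\right) \left(-9\right) = \left(4^{2} - 5\right) \left(-9\right) = \left(16 - 5\right) \left(-9\right) = 11 \left(-9\right) = -99$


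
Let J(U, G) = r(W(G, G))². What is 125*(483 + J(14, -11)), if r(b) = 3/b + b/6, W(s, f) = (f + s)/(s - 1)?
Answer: 9541686125/156816 ≈ 60846.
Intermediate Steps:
W(s, f) = (f + s)/(-1 + s)
r(b) = 3/b + b/6 (r(b) = 3/b + b*(⅙) = 3/b + b/6)
J(U, G) = (G/(3*(-1 + G)) + 3*(-1 + G)/(2*G))² (J(U, G) = (3/(((G + G)/(-1 + G))) + ((G + G)/(-1 + G))/6)² = (3/(((2*G)/(-1 + G))) + ((2*G)/(-1 + G))/6)² = (3/((2*G/(-1 + G))) + (2*G/(-1 + G))/6)² = (3*((-1 + G)/(2*G)) + G/(3*(-1 + G)))² = (3*(-1 + G)/(2*G) + G/(3*(-1 + G)))² = (G/(3*(-1 + G)) + 3*(-1 + G)/(2*G))²)
125*(483 + J(14, -11)) = 125*(483 + (1/36)*(2*(-11)² + 9*(-1 - 11)²)²/((-11)²*(-1 - 11)²)) = 125*(483 + (1/36)*(1/121)*(2*121 + 9*(-12)²)²/(-12)²) = 125*(483 + (1/36)*(1/121)*(1/144)*(242 + 9*144)²) = 125*(483 + (1/36)*(1/121)*(1/144)*(242 + 1296)²) = 125*(483 + (1/36)*(1/121)*(1/144)*1538²) = 125*(483 + (1/36)*(1/121)*(1/144)*2365444) = 125*(483 + 591361/156816) = 125*(76333489/156816) = 9541686125/156816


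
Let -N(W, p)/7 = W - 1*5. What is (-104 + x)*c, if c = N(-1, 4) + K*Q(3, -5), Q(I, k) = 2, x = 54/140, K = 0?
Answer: -21759/5 ≈ -4351.8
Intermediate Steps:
N(W, p) = 35 - 7*W (N(W, p) = -7*(W - 1*5) = -7*(W - 5) = -7*(-5 + W) = 35 - 7*W)
x = 27/70 (x = 54*(1/140) = 27/70 ≈ 0.38571)
c = 42 (c = (35 - 7*(-1)) + 0*2 = (35 + 7) + 0 = 42 + 0 = 42)
(-104 + x)*c = (-104 + 27/70)*42 = -7253/70*42 = -21759/5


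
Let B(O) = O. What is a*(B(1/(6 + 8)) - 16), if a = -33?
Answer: 7359/14 ≈ 525.64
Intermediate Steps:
a*(B(1/(6 + 8)) - 16) = -33*(1/(6 + 8) - 16) = -33*(1/14 - 16) = -33*(-223/14) = 7359/14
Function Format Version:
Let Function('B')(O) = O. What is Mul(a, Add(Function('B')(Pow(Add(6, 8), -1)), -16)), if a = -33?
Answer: Rational(7359, 14) ≈ 525.64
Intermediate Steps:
Mul(a, Add(Function('B')(Pow(Add(6, 8), -1)), -16)) = Mul(-33, Add(Pow(Add(6, 8), -1), -16)) = Mul(-33, Add(Pow(14, -1), -16)) = Mul(-33, Add(Rational(1, 14), -16)) = Mul(-33, Rational(-223, 14)) = Rational(7359, 14)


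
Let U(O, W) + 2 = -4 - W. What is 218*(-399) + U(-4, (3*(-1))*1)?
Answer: -86985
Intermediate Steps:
U(O, W) = -6 - W (U(O, W) = -2 + (-4 - W) = -6 - W)
218*(-399) + U(-4, (3*(-1))*1) = 218*(-399) + (-6 - 3*(-1)) = -86982 + (-6 - (-3)) = -86982 + (-6 - 1*(-3)) = -86982 + (-6 + 3) = -86982 - 3 = -86985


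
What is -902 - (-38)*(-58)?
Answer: -3106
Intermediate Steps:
-902 - (-38)*(-58) = -902 - 1*2204 = -902 - 2204 = -3106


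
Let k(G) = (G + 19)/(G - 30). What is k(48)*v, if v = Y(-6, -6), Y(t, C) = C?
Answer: -67/3 ≈ -22.333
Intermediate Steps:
v = -6
k(G) = (19 + G)/(-30 + G)
k(48)*v = ((19 + 48)/(-30 + 48))*(-6) = (67/18)*(-6) = -67/3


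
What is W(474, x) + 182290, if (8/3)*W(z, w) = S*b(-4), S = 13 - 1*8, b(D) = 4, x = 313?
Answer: 364595/2 ≈ 1.8230e+5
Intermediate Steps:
S = 5 (S = 13 - 8 = 5)
W(z, w) = 15/2 (W(z, w) = 3*(5*4)/8 = (3/8)*20 = 15/2)
W(474, x) + 182290 = 15/2 + 182290 = 364595/2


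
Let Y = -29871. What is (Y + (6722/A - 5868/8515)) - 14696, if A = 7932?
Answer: -1505044081403/33770490 ≈ -44567.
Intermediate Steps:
(Y + (6722/A - 5868/8515)) - 14696 = (-29871 + (6722/7932 - 5868/8515)) - 14696 = (-29871 + (6722*(1/7932) - 5868*1/8515)) - 14696 = (-29871 + (3361/3966 - 5868/8515)) - 14696 = (-29871 + 5346427/33770490) - 14696 = -1008752960363/33770490 - 14696 = -1505044081403/33770490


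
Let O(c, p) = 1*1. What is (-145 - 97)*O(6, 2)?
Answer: -242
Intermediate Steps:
O(c, p) = 1
(-145 - 97)*O(6, 2) = (-145 - 97)*1 = -242*1 = -242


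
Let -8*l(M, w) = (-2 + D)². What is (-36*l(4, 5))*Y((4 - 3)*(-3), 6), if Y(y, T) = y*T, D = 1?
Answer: -81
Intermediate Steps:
Y(y, T) = T*y
l(M, w) = -⅛ (l(M, w) = -(-2 + 1)²/8 = -⅛*(-1)² = -⅛*1 = -⅛)
(-36*l(4, 5))*Y((4 - 3)*(-3), 6) = (-36*(-⅛))*(6*((4 - 3)*(-3))) = 9*(6*(1*(-3)))/2 = 9*(6*(-3))/2 = (9/2)*(-18) = -81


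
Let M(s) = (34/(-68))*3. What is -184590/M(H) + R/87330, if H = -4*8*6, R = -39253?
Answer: 10746790547/87330 ≈ 1.2306e+5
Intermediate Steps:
H = -192 (H = -32*6 = -192)
M(s) = -3/2 (M(s) = (34*(-1/68))*3 = -1/2*3 = -3/2)
-184590/M(H) + R/87330 = -184590/(-3/2) - 39253/87330 = -184590*(-2/3) - 39253*1/87330 = 123060 - 39253/87330 = 10746790547/87330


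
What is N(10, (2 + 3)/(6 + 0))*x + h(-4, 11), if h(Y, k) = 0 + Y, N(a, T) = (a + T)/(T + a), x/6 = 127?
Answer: 758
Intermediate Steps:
x = 762 (x = 6*127 = 762)
N(a, T) = 1 (N(a, T) = (T + a)/(T + a) = 1)
h(Y, k) = Y
N(10, (2 + 3)/(6 + 0))*x + h(-4, 11) = 1*762 - 4 = 762 - 4 = 758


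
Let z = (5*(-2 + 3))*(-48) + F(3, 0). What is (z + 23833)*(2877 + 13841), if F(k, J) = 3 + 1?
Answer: 394494646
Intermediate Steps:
F(k, J) = 4
z = -236 (z = (5*(-2 + 3))*(-48) + 4 = (5*1)*(-48) + 4 = 5*(-48) + 4 = -240 + 4 = -236)
(z + 23833)*(2877 + 13841) = (-236 + 23833)*(2877 + 13841) = 23597*16718 = 394494646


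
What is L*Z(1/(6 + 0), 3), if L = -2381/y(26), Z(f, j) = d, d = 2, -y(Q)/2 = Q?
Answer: 2381/26 ≈ 91.577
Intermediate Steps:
y(Q) = -2*Q
Z(f, j) = 2
L = 2381/52 (L = -2381/((-2*26)) = -2381/(-52) = -2381*(-1/52) = 2381/52 ≈ 45.788)
L*Z(1/(6 + 0), 3) = (2381/52)*2 = 2381/26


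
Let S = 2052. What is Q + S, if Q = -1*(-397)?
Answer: 2449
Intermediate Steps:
Q = 397
Q + S = 397 + 2052 = 2449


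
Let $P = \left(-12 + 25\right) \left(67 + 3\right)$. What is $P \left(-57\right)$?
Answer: $-51870$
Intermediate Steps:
$P = 910$ ($P = 13 \cdot 70 = 910$)
$P \left(-57\right) = 910 \left(-57\right) = -51870$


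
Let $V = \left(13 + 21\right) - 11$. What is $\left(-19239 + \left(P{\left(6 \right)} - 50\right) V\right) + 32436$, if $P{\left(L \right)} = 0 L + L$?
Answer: $12185$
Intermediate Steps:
$V = 23$ ($V = 34 - 11 = 23$)
$P{\left(L \right)} = L$ ($P{\left(L \right)} = 0 + L = L$)
$\left(-19239 + \left(P{\left(6 \right)} - 50\right) V\right) + 32436 = \left(-19239 + \left(6 - 50\right) 23\right) + 32436 = \left(-19239 - 1012\right) + 32436 = -20251 + 32436 = 12185$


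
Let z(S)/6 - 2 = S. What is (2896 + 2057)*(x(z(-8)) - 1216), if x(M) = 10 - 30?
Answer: -6121908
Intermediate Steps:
z(S) = 12 + 6*S
x(M) = -20
(2896 + 2057)*(x(z(-8)) - 1216) = (2896 + 2057)*(-20 - 1216) = 4953*(-1236) = -6121908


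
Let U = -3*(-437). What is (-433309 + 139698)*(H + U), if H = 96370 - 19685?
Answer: -22900483556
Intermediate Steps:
H = 76685
U = 1311
(-433309 + 139698)*(H + U) = (-433309 + 139698)*(76685 + 1311) = -293611*77996 = -22900483556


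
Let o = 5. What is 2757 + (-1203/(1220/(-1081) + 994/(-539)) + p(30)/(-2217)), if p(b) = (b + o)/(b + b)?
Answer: 10406575473863/3291473484 ≈ 3161.7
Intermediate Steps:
p(b) = (5 + b)/(2*b) (p(b) = (b + 5)/(b + b) = (5 + b)/((2*b)) = (5 + b)*(1/(2*b)) = (5 + b)/(2*b))
2757 + (-1203/(1220/(-1081) + 994/(-539)) + p(30)/(-2217)) = 2757 + (-1203/(1220/(-1081) + 994/(-539)) + ((1/2)*(5 + 30)/30)/(-2217)) = 2757 + (-1203/(1220*(-1/1081) + 994*(-1/539)) + ((1/2)*(1/30)*35)*(-1/2217)) = 2757 + (-1203/(-1220/1081 - 142/77) + (7/12)*(-1/2217)) = 2757 + (-1203/(-247442/83237) - 7/26604) = 2757 + (-1203*(-83237/247442) - 7/26604) = 2757 + (100134111/247442 - 7/26604) = 2757 + 1331983078475/3291473484 = 10406575473863/3291473484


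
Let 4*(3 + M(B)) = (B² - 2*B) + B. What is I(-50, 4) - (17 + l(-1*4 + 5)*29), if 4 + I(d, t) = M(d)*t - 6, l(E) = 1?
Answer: 2482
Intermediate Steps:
M(B) = -3 - B/4 + B²/4 (M(B) = -3 + ((B² - 2*B) + B)/4 = -3 + (B² - B)/4 = -3 + (-B/4 + B²/4) = -3 - B/4 + B²/4)
I(d, t) = -10 + t*(-3 - d/4 + d²/4) (I(d, t) = -4 + ((-3 - d/4 + d²/4)*t - 6) = -4 + (t*(-3 - d/4 + d²/4) - 6) = -4 + (-6 + t*(-3 - d/4 + d²/4)) = -10 + t*(-3 - d/4 + d²/4))
I(-50, 4) - (17 + l(-1*4 + 5)*29) = (-10 - ¼*4*(12 - 50 - 1*(-50)²)) - (17 + 1*29) = (-10 - ¼*4*(12 - 50 - 1*2500)) - (17 + 29) = (-10 - ¼*4*(12 - 50 - 2500)) - 1*46 = (-10 - ¼*4*(-2538)) - 46 = (-10 + 2538) - 46 = 2528 - 46 = 2482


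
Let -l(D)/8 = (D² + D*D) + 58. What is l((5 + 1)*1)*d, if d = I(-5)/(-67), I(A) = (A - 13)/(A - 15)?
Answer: 936/67 ≈ 13.970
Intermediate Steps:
I(A) = (-13 + A)/(-15 + A)
l(D) = -464 - 16*D² (l(D) = -8*((D² + D*D) + 58) = -8*((D² + D²) + 58) = -8*(2*D² + 58) = -8*(58 + 2*D²) = -464 - 16*D²)
d = -9/670 (d = ((-13 - 5)/(-15 - 5))/(-67) = (-18/(-20))*(-1/67) = -1/20*(-18)*(-1/67) = (9/10)*(-1/67) = -9/670 ≈ -0.013433)
l((5 + 1)*1)*d = (-464 - 16*(5 + 1)²)*(-9/670) = (-464 - 16*(6*1)²)*(-9/670) = (-464 - 16*6²)*(-9/670) = (-464 - 16*36)*(-9/670) = (-464 - 576)*(-9/670) = -1040*(-9/670) = 936/67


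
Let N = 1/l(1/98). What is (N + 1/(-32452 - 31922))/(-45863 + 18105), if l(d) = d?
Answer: -6308651/1786893492 ≈ -0.0035305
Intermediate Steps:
N = 98 (N = 1/(1/98) = 98)
(N + 1/(-32452 - 31922))/(-45863 + 18105) = (98 + 1/(-32452 - 31922))/(-45863 + 18105) = (98 + 1/(-64374))/(-27758) = (98 - 1/64374)*(-1/27758) = (6308651/64374)*(-1/27758) = -6308651/1786893492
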